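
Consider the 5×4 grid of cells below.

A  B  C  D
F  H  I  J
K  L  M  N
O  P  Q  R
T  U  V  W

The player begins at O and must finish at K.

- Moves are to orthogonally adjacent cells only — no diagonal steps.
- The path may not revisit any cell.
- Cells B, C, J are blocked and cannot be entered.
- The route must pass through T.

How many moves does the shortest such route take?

Any route passes through T somewhere between O and K. Summing Manhattan distances along the two legs (O → T → K) gives a lower bound of 1 + 2 = 3 moves.
The shortest route satisfying every rule uses 5 moves: O → T → U → P → L → K.
The no-revisit rule (legs can't share cells) pushes the minimum above the 3-move bound; an exhaustive check rules out every length from 3 to 4, leaving 5 as the minimum.

5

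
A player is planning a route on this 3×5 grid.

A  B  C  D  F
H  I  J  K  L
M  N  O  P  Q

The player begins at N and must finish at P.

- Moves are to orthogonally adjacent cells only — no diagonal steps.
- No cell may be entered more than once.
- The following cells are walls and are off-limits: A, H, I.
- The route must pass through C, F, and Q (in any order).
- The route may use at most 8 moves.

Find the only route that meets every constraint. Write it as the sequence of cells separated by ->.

N -> O -> J -> C -> D -> F -> L -> Q -> P

The 8-move cap with required stops at C, F, Q leaves no slack for detours.
Route from N: right to O, 2× up (reaching C), 2× right (reaching F), 2× down (reaching Q), left to P — 8 moves in all.
Check: all required cells visited; 8 ≤ 8 moves.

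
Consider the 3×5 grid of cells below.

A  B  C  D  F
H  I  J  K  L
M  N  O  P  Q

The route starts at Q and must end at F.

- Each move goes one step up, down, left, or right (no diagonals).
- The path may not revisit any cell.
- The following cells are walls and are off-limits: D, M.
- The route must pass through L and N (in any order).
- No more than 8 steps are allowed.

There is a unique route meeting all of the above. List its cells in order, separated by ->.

Q -> P -> O -> N -> I -> J -> K -> L -> F

The 8-move cap with required stops at L, N leaves no slack for detours.
Route from Q: 3× left (reaching N), up to I, 3× right (reaching L), up to F — 8 moves in all.
Check: all required cells visited; 8 ≤ 8 moves.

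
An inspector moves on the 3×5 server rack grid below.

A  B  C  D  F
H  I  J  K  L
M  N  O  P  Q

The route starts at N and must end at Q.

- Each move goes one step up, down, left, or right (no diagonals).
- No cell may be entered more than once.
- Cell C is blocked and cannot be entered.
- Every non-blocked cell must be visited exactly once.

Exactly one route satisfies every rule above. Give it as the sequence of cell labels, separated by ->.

N -> M -> H -> A -> B -> I -> J -> O -> P -> K -> D -> F -> L -> Q

Need to visit all 14 open cells exactly once, starting at N and ending at Q.
Cell B has only two open neighbours (I and A), so the path must pass straight through it: one of those is the cell it's entered from and the other is where it exits.
Route from N: left 1 to M, up 2 to A, right 1 to B, down 1 to I, right 1 to J, down 1 to O, right 1 to P, up 2 to D, right 1 to F, down 2 to Q — 13 moves in all.
Check: all 14 open cells covered.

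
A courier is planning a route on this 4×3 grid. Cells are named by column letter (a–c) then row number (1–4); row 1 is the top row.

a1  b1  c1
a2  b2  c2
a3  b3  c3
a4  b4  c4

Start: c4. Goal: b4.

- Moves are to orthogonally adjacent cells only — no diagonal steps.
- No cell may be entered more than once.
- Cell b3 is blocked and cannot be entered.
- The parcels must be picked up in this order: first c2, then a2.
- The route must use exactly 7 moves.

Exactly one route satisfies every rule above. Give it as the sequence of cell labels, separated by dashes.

The waypoints must appear in the order c2, a2, with no cell reused.
Route from c4: up 2 to c2, left 2 to a2, down 2 to a4, right 1 to b4 — 7 moves in all.
Check: order respected (c2 at step 2, a2 at step 4); 7 moves as required.

c4 - c3 - c2 - b2 - a2 - a3 - a4 - b4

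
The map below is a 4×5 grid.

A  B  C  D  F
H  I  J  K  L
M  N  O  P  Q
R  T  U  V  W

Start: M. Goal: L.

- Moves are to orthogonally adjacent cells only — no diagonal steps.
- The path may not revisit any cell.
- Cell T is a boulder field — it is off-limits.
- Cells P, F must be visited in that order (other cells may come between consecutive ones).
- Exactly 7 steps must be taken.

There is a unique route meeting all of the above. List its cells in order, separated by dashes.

The waypoints must appear in the order P, F, with no cell reused.
Route from M: 3× right (reaching P), 2× up (reaching D), right to F, down to L — 7 moves in all.
Check: order respected (P at step 3, F at step 6); 7 moves as required.

M - N - O - P - K - D - F - L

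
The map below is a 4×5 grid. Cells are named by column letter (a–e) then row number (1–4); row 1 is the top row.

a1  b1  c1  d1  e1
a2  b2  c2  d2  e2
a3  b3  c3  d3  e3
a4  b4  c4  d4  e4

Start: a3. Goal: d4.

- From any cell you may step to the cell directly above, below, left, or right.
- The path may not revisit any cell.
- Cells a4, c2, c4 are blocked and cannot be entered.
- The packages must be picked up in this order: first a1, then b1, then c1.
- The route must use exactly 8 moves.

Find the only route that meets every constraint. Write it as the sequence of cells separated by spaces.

a3 a2 a1 b1 c1 d1 d2 d3 d4

The waypoints must appear in the order a1, b1, c1, with no cell reused.
Route from a3: up 2 to a1, right 3 to d1, down 3 to d4 — 8 moves in all.
Check: order respected (a1 at step 2, b1 at step 3, c1 at step 4); 8 moves as required.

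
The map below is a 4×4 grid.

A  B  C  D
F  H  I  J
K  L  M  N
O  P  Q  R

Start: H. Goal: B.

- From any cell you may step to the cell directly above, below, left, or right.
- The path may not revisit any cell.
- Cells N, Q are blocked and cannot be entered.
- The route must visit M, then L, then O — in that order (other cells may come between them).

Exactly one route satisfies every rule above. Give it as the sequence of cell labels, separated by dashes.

H - I - M - L - P - O - K - F - A - B

The waypoints must appear in the order M, L, O, with no cell reused.
Route from H: right to I, down to M, left to L, down to P, left to O, 3× up (reaching A), right to B — 9 moves in all.
Check: order respected (M at step 2, L at step 3, O at step 5).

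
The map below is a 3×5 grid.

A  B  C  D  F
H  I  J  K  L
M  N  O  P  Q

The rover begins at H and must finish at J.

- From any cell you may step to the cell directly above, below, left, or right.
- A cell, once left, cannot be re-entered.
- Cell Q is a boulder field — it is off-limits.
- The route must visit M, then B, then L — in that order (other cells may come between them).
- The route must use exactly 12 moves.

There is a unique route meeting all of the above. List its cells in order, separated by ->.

H -> M -> N -> I -> B -> C -> D -> F -> L -> K -> P -> O -> J

The waypoints must appear in the order M, B, L, with no cell reused.
Route from H: down to M, right to N, 2× up (reaching B), 3× right (reaching F), down to L, left to K, down to P, left to O, up to J — 12 moves in all.
Check: order respected (M at step 1, B at step 4, L at step 8); 12 moves as required.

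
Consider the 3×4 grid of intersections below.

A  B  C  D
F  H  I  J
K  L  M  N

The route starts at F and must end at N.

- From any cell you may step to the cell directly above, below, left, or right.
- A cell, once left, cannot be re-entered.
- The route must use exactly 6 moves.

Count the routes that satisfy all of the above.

14

Need simple routes of exactly 6 moves from F to N (Manhattan distance 4, so 1 moves are spent on a detour and 1 undoing it).
Branch systematically from the start, pruning whenever the remaining move budget drops below the Manhattan distance to N or differs from it in parity. Grouping the completions by first move — via A: 6; via K: 3; via H: 5 — and summing: 6 + 3 + 5 = 14.
That gives 14 routes.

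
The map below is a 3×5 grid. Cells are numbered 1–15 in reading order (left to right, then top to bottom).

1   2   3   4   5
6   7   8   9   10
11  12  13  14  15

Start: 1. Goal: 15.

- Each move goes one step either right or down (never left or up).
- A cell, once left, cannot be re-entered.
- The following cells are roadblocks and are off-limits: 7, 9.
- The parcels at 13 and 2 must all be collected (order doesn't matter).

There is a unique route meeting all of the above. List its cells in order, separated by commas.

1, 2, 3, 8, 13, 14, 15

Moves only go right or down, so the column and row indices never decrease.
Route from 1: 2× right (reaching 3), 2× down (reaching 13), 2× right (reaching 15) — 6 moves in all.
Check: all required cells visited.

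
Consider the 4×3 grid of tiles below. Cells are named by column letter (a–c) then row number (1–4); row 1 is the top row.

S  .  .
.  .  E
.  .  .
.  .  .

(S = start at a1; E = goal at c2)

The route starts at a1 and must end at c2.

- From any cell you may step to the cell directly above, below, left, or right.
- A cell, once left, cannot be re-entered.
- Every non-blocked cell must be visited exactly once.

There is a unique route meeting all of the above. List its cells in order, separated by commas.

Need to visit all 12 open cells exactly once, starting at a1 and ending at c2.
Cell c1 has only two open neighbours (c2 and b1), so the path must pass straight through it: one of those is the cell it's entered from and the other is where it exits.
Route from a1: 3× down (reaching a4), 2× right (reaching c4), up to c3, left to b3, 2× up (reaching b1), right to c1, down to c2 — 11 moves in all.
Check: all 12 open cells covered.

a1, a2, a3, a4, b4, c4, c3, b3, b2, b1, c1, c2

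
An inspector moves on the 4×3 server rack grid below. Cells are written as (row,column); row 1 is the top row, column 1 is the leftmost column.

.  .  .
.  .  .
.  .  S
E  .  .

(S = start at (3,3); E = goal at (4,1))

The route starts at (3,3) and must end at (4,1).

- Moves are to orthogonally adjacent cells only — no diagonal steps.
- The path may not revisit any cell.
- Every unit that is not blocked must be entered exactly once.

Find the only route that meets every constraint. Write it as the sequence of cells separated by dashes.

(3,3) - (4,3) - (4,2) - (3,2) - (2,2) - (2,3) - (1,3) - (1,2) - (1,1) - (2,1) - (3,1) - (4,1)

Need to visit all 12 open cells exactly once, starting at (3,3) and ending at (4,1).
Route from (3,3): down to (4,3), left to (4,2), 2× up (reaching (2,2)), right to (2,3), up to (1,3), 2× left (reaching (1,1)), 3× down (reaching (4,1)) — 11 moves in all.
Check: all 12 open cells covered.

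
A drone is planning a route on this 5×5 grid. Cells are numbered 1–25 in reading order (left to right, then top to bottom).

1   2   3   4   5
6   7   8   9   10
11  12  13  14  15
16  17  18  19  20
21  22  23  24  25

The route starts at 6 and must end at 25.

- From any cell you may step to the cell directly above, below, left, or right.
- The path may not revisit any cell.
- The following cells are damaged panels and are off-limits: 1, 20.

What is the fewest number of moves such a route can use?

The Manhattan distance from 6 to 25 is |2−5| + |1−5| = 7, so at least 7 moves are needed.
A route of 7 moves achieves this: 6 → 11 → 16 → 21 → 22 → 23 → 24 → 25.
Since 7 matches the lower bound, it is optimal.

7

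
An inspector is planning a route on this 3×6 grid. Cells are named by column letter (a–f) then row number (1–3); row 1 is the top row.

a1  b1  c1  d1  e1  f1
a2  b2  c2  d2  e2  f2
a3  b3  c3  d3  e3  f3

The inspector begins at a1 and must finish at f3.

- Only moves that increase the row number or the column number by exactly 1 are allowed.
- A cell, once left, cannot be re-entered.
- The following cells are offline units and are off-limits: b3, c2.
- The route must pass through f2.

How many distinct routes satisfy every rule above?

3

A right/down-only route from a1 to f3 makes exactly 2 down-moves and 5 right-moves in some order.
With no other constraints that would be C(7,2) = 21 routes.
Split at f2 and multiply the segment counts (each segment already excludes blocked cells): a1→f2: 3; f2→f3: 1; product = 3.
That gives 3 routes.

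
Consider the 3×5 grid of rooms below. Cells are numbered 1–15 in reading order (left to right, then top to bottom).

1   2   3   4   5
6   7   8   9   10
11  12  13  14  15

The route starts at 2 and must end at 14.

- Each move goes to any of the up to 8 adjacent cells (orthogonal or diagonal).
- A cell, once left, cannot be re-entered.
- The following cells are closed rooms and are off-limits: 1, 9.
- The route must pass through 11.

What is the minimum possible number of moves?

5

Any route passes through 11 somewhere between 2 and 14. Summing Chebyshev distances along the two legs (2 → 11 → 14) gives a lower bound of 2 + 3 = 5 moves.
A route of 5 moves achieves this: 2 → 6 → 11 → 7 → 8 → 14.
Since 5 matches the lower bound, it is optimal.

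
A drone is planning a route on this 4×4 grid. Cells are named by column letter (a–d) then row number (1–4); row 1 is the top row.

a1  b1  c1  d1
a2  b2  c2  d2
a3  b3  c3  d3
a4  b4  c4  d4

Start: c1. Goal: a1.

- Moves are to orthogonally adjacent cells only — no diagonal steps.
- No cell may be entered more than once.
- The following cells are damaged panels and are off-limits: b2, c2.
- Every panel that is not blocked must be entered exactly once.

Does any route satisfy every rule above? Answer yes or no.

Colour the cells like a checkerboard: each orthogonal step flips colour, so a Hamiltonian route alternates colours. Here there are 7 cells of one colour and 7 of the other, with start on the same colour as the goal — the counts and endpoints can't be arranged into an alternating sequence of length 14, so no Hamiltonian route exists.

no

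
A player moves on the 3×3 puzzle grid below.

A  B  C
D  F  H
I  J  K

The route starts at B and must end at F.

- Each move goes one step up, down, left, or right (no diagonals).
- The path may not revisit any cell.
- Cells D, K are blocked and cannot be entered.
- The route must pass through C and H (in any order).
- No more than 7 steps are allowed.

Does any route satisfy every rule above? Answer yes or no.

yes

One route that works: B → C → H → F.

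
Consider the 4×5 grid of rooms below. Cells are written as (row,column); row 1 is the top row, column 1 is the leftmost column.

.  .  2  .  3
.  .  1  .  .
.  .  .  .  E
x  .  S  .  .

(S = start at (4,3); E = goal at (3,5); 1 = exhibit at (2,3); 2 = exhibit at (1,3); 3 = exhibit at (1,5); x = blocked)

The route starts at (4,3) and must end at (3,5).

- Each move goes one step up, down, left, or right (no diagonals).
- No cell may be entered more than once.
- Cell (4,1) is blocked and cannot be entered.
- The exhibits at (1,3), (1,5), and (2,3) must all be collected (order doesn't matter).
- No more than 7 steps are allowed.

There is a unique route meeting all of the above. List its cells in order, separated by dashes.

(4,3) - (3,3) - (2,3) - (1,3) - (1,4) - (1,5) - (2,5) - (3,5)

The budget equals the shortest possible length, so every move has to be on a shortest route through the required cells.
Route from (4,3): 3× up (reaching (1,3)), 2× right (reaching (1,5)), 2× down (reaching (3,5)) — 7 moves in all.
Check: all required cells visited; 7 ≤ 7 moves.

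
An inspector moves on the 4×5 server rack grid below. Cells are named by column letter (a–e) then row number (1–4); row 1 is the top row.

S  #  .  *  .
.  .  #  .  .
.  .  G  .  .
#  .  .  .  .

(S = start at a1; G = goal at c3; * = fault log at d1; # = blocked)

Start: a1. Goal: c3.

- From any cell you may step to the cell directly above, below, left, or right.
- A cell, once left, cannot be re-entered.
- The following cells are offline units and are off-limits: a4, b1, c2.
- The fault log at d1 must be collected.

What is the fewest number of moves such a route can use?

14

Any route passes through d1 somewhere between a1 and c3. Summing Manhattan distances along the two legs (a1 → d1 → c3) gives a lower bound of 3 + 3 = 6 moves.
That bound ignores the blocked cells. Measuring each leg by the fewest moves that actually steer around them (a1→d1: 7; d1→c3: 3) raises the lower bound to 10.
The shortest route satisfying every rule uses 14 moves: a1 → a2 → a3 → b3 → b4 → c4 → d4 → e4 → e3 → e2 → e1 → d1 → d2 → d3 → c3.
The no-revisit rule (legs can't share cells) pushes the minimum above the 10-move bound; an exhaustive check rules out every length from 10 to 13 (on a 4-connected grid the length of any start-to-goal walk has the same parity as the Manhattan bound, so only lengths 10, 12, 14, … need checking), leaving 14 as the minimum.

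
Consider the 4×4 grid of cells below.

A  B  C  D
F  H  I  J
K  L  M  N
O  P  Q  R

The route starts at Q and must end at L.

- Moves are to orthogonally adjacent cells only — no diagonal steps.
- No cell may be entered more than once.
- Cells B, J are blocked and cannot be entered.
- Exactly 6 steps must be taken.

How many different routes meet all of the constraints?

Need simple routes of exactly 6 moves from Q to L (Manhattan distance 2, so 2 moves are spent on a detour and 2 undoing it).
Enumerating: Q M I H F K L | Q P O K F H L | Q R N M I H L.
That gives 3 routes.

3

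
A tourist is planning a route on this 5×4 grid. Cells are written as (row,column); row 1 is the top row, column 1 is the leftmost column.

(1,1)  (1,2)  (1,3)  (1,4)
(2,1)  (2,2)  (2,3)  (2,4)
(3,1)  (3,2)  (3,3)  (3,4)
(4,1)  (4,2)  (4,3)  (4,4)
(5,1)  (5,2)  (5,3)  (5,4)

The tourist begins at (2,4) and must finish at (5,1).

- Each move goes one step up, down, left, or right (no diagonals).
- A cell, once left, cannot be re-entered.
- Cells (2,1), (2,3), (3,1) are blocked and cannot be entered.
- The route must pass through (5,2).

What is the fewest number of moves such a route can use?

6

Any route passes through (5,2) somewhere between (2,4) and (5,1). Summing Manhattan distances along the two legs ((2,4) → (5,2) → (5,1)) gives a lower bound of 5 + 1 = 6 moves.
A route of 6 moves achieves this: (2,4) → (3,4) → (4,4) → (5,4) → (5,3) → (5,2) → (5,1).
Since 6 matches the lower bound, it is optimal.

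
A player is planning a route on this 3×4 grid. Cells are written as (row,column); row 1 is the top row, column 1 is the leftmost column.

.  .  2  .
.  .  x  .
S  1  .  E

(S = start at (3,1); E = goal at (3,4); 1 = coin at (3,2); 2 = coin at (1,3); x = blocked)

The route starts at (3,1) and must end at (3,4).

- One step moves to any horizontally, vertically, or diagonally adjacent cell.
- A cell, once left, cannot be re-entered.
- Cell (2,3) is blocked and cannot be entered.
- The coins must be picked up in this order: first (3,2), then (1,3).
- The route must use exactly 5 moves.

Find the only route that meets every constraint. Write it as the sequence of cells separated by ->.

(3,1) -> (3,2) -> (2,2) -> (1,3) -> (2,4) -> (3,4)

The waypoints must appear in the order (3,2), (1,3), with no cell reused.
Route from (3,1): right to (3,2), up to (2,2), up-right to (1,3), down-right to (2,4), down to (3,4) — 5 moves in all.
Check: order respected (1 at step 1, 2 at step 3); 5 moves as required.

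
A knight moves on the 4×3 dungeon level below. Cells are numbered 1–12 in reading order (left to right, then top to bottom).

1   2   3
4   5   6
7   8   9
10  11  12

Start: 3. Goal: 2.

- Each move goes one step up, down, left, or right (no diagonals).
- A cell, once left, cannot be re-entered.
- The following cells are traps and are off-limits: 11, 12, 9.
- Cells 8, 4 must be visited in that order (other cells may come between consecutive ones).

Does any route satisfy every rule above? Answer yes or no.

One route that works: 3 → 6 → 5 → 8 → 7 → 4 → 1 → 2.

yes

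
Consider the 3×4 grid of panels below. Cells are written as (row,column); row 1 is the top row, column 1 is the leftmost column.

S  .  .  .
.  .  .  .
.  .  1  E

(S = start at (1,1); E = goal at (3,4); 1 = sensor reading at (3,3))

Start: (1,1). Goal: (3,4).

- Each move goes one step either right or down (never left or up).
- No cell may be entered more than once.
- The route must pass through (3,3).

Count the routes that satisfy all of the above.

A right/down-only route from (1,1) to (3,4) makes exactly 2 down-moves and 3 right-moves in some order.
With no other constraints that would be C(5,2) = 10 routes.
Split at (3,3) and multiply the segment counts: (1,1)→(3,3): 6; (3,3)→(3,4): 1; product = 6.
That gives 6 routes.

6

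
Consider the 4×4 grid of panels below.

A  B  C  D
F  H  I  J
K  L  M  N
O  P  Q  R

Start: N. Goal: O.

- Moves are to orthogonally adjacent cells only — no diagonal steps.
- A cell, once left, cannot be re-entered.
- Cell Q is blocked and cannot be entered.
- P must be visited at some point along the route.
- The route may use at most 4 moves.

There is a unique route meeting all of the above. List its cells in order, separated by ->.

The 4-move cap with required stops at P leaves no slack for detours.
Route from N: left 2 to L, down 1 to P, left 1 to O — 4 moves in all.
Check: all required cells visited; 4 ≤ 4 moves.

N -> M -> L -> P -> O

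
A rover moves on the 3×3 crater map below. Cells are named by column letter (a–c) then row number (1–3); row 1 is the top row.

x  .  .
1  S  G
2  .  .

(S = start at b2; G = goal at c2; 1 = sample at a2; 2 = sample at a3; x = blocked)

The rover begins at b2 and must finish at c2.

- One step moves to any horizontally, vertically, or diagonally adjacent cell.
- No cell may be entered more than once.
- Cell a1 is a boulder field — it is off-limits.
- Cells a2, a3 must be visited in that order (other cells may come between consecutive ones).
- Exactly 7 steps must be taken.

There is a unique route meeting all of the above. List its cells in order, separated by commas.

The waypoints must appear in the order a2, a3, with no cell reused.
Route from b2: up-right 1 to c1, left 1 to b1, down-left 1 to a2, down 1 to a3, right 2 to c3, up 1 to c2 — 7 moves in all.
Check: order respected (1 at step 3, 2 at step 4); 7 moves as required.

b2, c1, b1, a2, a3, b3, c3, c2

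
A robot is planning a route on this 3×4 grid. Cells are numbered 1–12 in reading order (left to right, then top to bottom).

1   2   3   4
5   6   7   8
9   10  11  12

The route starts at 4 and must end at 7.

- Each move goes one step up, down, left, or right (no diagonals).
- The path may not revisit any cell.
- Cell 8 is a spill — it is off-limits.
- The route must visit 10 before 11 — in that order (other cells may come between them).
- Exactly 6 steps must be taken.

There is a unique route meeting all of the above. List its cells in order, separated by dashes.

The waypoints must appear in the order 10, 11, with no cell reused.
Route from 4: left 2 to 2, down 2 to 10, right 1 to 11, up 1 to 7 — 6 moves in all.
Check: order respected (10 at step 4, 11 at step 5); 6 moves as required.

4 - 3 - 2 - 6 - 10 - 11 - 7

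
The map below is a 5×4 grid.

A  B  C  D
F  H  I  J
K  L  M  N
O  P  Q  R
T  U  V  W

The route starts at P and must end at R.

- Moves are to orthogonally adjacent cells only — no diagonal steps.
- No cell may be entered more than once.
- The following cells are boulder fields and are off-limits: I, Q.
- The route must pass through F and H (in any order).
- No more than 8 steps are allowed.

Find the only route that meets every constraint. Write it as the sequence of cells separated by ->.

P -> O -> K -> F -> H -> L -> M -> N -> R

Any route must reach F and H and still end at R within 8 moves, so the order of the required stops is forced.
Route from P: left 1 to O, up 2 to F, right 1 to H, down 1 to L, right 2 to N, down 1 to R — 8 moves in all.
Check: all required cells visited; 8 ≤ 8 moves.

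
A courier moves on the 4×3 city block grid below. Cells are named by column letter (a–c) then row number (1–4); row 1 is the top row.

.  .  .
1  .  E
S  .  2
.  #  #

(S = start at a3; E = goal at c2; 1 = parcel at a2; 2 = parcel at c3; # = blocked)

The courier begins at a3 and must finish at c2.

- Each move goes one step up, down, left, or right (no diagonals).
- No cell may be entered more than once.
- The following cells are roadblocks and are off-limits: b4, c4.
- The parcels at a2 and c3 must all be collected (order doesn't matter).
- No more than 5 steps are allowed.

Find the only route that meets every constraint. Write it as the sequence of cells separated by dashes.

The 5-move cap with required stops at a2, c3 leaves no slack for detours.
Route from a3: up 1 to a2, right 1 to b2, down 1 to b3, right 1 to c3, up 1 to c2 — 5 moves in all.
Check: all required cells visited; 5 ≤ 5 moves.

a3 - a2 - b2 - b3 - c3 - c2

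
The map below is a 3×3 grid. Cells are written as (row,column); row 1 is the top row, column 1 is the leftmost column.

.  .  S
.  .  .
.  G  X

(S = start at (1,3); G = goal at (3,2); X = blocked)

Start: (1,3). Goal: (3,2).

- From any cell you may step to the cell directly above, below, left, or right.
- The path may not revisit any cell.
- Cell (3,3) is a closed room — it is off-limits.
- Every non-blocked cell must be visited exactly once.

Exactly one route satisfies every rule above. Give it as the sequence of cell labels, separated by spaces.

Need to visit all 8 open cells exactly once, starting at (1,3) and ending at (3,2).
Cell (3,1) has only two open neighbours ((2,1) and (3,2)), so the path must pass straight through it: one of those is the cell it's entered from and the other is where it exits.
Route from (1,3): down to (2,3), left to (2,2), up to (1,2), left to (1,1), 2× down (reaching (3,1)), right to (3,2) — 7 moves in all.
Check: all 8 open cells covered.

(1,3) (2,3) (2,2) (1,2) (1,1) (2,1) (3,1) (3,2)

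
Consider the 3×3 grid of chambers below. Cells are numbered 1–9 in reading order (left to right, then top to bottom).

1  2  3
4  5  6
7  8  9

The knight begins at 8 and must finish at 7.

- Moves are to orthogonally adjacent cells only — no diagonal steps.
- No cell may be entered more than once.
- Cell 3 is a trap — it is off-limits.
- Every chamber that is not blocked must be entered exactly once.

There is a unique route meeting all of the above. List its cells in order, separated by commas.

Need to visit all 8 open cells exactly once, starting at 8 and ending at 7.
Route from 8: right 1 to 9, up 1 to 6, left 1 to 5, up 1 to 2, left 1 to 1, down 2 to 7 — 7 moves in all.
Check: all 8 open cells covered.

8, 9, 6, 5, 2, 1, 4, 7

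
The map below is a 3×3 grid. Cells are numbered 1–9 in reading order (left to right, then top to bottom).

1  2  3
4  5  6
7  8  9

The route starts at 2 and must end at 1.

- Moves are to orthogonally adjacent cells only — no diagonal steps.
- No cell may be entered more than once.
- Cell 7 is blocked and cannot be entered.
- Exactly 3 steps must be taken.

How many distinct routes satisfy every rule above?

1

Need simple routes of exactly 3 moves from 2 to 1 (Manhattan distance 1, so 1 moves are spent on a detour and 1 undoing it).
Enumerating: 2 5 4 1.
That gives 1 route.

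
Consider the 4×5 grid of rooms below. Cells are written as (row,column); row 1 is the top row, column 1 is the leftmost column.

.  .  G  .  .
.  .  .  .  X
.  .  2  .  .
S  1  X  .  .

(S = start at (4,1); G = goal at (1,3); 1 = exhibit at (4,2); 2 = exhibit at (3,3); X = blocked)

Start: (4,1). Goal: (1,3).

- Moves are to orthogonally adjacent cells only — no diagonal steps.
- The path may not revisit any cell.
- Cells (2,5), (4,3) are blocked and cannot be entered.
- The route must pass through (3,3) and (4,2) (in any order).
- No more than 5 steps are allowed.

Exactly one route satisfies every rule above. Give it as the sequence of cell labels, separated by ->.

The budget equals the shortest possible length, so every move has to be on a shortest route through the required cells.
Route from (4,1): right to (4,2), up to (3,2), right to (3,3), 2× up (reaching (1,3)) — 5 moves in all.
Check: all required cells visited; 5 ≤ 5 moves.

(4,1) -> (4,2) -> (3,2) -> (3,3) -> (2,3) -> (1,3)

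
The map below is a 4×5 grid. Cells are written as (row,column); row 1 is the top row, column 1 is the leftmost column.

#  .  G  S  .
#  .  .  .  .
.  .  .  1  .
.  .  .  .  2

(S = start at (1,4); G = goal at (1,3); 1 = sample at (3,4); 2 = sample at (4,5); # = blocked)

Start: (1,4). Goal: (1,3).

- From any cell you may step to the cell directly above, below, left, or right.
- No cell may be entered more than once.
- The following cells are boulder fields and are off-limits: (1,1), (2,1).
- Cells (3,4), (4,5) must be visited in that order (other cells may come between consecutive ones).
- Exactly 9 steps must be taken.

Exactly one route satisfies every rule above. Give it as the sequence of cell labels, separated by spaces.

The waypoints must appear in the order (3,4), (4,5), with no cell reused.
Route from (1,4): 2× down (reaching (3,4)), right to (3,5), down to (4,5), 2× left (reaching (4,3)), 3× up (reaching (1,3)) — 9 moves in all.
Check: order respected (1 at step 2, 2 at step 4); 9 moves as required.

(1,4) (2,4) (3,4) (3,5) (4,5) (4,4) (4,3) (3,3) (2,3) (1,3)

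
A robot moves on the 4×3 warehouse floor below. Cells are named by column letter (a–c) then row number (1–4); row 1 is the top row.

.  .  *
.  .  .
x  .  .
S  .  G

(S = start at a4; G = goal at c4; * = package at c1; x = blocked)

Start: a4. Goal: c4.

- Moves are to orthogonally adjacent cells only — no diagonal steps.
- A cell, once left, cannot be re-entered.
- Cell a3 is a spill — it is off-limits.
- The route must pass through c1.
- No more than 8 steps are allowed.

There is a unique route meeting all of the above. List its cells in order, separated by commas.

a4, b4, b3, b2, b1, c1, c2, c3, c4

The budget equals the shortest possible length, so every move has to be on a shortest route through the required cells.
Route from a4: right 1 to b4, up 3 to b1, right 1 to c1, down 3 to c4 — 8 moves in all.
Check: all required cells visited; 8 ≤ 8 moves.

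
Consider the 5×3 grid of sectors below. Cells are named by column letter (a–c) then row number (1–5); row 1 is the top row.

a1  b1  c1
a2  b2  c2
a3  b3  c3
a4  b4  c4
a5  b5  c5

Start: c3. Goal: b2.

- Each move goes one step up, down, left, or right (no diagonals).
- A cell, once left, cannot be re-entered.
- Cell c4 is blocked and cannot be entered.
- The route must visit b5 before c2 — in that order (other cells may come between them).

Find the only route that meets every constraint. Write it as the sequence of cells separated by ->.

c3 -> b3 -> b4 -> b5 -> a5 -> a4 -> a3 -> a2 -> a1 -> b1 -> c1 -> c2 -> b2

The waypoints must appear in the order b5, c2, with no cell reused.
Route from c3: left to b3, 2× down (reaching b5), left to a5, 4× up (reaching a1), 2× right (reaching c1), down to c2, left to b2 — 12 moves in all.
Check: order respected (b5 at step 3, c2 at step 11).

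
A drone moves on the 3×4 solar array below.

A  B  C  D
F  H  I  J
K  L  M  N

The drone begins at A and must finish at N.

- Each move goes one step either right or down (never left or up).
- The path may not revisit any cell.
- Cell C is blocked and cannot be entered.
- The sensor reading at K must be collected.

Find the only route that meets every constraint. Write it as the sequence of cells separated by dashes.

Moves only go right or down, so the column and row indices never decrease.
Route from A: 2× down (reaching K), 3× right (reaching N) — 5 moves in all.
Check: all required cells visited.

A - F - K - L - M - N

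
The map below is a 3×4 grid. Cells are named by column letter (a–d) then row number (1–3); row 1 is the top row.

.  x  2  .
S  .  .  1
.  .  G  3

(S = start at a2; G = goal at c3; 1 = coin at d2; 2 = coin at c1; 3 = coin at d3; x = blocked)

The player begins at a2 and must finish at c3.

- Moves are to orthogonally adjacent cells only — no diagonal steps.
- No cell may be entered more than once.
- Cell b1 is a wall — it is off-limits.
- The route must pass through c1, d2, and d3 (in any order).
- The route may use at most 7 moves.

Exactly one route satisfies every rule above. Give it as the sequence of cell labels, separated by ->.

a2 -> b2 -> c2 -> c1 -> d1 -> d2 -> d3 -> c3

Any route must reach c1, d2, and d3 and still end at c3 within 7 moves, so the order of the required stops is forced.
Route from a2: right 2 to c2, up 1 to c1, right 1 to d1, down 2 to d3, left 1 to c3 — 7 moves in all.
Check: all required cells visited; 7 ≤ 7 moves.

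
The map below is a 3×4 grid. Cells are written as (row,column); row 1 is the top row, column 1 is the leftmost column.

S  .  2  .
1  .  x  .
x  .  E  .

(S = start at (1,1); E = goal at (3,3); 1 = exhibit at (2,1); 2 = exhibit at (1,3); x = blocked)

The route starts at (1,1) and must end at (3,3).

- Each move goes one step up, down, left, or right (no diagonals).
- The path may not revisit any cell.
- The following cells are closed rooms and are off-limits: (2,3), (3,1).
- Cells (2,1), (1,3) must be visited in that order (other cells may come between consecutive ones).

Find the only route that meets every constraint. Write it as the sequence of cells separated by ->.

The waypoints must appear in the order (2,1), (1,3), with no cell reused.
Route from (1,1): down to (2,1), right to (2,2), up to (1,2), 2× right (reaching (1,4)), 2× down (reaching (3,4)), left to (3,3) — 8 moves in all.
Check: order respected (1 at step 1, 2 at step 4).

(1,1) -> (2,1) -> (2,2) -> (1,2) -> (1,3) -> (1,4) -> (2,4) -> (3,4) -> (3,3)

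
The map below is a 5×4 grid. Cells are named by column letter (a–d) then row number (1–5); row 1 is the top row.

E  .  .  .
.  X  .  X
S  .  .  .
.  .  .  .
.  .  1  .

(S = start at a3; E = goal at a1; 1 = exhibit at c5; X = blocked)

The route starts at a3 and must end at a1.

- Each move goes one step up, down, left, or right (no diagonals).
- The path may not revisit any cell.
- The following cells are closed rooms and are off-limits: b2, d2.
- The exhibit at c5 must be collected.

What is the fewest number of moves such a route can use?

Any route passes through c5 somewhere between a3 and a1. Summing Manhattan distances along the two legs (a3 → c5 → a1) gives a lower bound of 4 + 6 = 10 moves.
A route of 10 moves achieves this: a3 → a4 → a5 → b5 → c5 → c4 → c3 → c2 → c1 → b1 → a1.
Since 10 matches the lower bound, it is optimal.

10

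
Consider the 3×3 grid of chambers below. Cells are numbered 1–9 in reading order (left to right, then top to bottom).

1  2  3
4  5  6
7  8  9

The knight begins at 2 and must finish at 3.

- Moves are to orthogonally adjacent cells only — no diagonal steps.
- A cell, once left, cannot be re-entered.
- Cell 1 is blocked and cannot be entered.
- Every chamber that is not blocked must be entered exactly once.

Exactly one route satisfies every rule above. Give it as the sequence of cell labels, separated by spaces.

Need to visit all 8 open cells exactly once, starting at 2 and ending at 3.
Cell 9 has only two open neighbours (6 and 8), so the path must pass straight through it: one of those is the cell it's entered from and the other is where it exits.
Route from 2: down to 5, left to 4, down to 7, 2× right (reaching 9), 2× up (reaching 3) — 7 moves in all.
Check: all 8 open cells covered.

2 5 4 7 8 9 6 3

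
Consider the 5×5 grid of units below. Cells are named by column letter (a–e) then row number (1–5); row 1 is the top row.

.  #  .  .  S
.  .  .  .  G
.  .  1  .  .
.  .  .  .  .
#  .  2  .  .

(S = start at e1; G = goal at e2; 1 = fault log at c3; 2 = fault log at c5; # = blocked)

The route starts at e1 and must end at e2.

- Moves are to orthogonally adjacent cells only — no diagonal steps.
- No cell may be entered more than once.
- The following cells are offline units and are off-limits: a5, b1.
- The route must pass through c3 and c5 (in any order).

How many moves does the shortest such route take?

Any route passes through c3 and c5 in some order between e1 and e2. Summing Manhattan distances along each leg and taking the cheapest ordering (e1 → c3 → c5 → e2) gives a lower bound of 4 + 2 + 5 = 11 moves.
A route of 11 moves achieves this: e1 → d1 → d2 → d3 → c3 → c4 → c5 → d5 → d4 → e4 → e3 → e2.
Since 11 matches the lower bound, it is optimal.

11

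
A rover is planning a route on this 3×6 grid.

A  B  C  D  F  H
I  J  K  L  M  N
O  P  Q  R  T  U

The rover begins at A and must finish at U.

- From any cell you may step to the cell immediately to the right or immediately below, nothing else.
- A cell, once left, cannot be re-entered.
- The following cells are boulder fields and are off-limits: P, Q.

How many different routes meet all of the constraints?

15

A right/down-only route from A to U makes exactly 2 down-moves and 5 right-moves in some order.
With no other constraints that would be C(7,2) = 21 routes.
Subtract routes through each blocked cell (inclusion–exclusion for overlaps): − through P: 3 − through Q: 6 + through P&Q: 3 → 15.
That gives 15 routes.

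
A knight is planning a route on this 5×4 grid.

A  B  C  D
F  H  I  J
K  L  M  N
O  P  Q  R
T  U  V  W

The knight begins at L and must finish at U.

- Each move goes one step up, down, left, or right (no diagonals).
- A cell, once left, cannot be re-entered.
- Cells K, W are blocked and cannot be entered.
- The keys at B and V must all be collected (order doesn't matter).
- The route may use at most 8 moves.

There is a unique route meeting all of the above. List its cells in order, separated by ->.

L -> H -> B -> C -> I -> M -> Q -> V -> U

Any route must reach B and V and still end at U within 8 moves, so the order of the required stops is forced.
Route from L: 2× up (reaching B), right to C, 4× down (reaching V), left to U — 8 moves in all.
Check: all required cells visited; 8 ≤ 8 moves.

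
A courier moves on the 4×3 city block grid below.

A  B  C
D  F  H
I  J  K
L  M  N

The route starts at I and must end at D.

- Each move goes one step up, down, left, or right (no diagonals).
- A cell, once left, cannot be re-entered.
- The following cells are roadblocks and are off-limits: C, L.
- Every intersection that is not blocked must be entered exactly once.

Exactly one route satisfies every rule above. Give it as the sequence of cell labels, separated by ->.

Need to visit all 10 open cells exactly once, starting at I and ending at D.
Cell N has only two open neighbours (K and M), so the path must pass straight through it: one of those is the cell it's entered from and the other is where it exits.
Route from I: right 1 to J, down 1 to M, right 1 to N, up 2 to H, left 1 to F, up 1 to B, left 1 to A, down 1 to D — 9 moves in all.
Check: all 10 open cells covered.

I -> J -> M -> N -> K -> H -> F -> B -> A -> D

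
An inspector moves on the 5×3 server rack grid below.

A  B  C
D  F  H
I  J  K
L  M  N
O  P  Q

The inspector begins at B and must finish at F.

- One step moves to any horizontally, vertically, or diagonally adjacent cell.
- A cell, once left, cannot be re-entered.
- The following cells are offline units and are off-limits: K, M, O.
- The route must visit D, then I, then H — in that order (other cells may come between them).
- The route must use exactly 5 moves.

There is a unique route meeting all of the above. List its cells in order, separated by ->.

B -> D -> I -> J -> H -> F

The waypoints must appear in the order D, I, H, with no cell reused.
Route from B: down-left 1 to D, down 1 to I, right 1 to J, up-right 1 to H, left 1 to F — 5 moves in all.
Check: order respected (D at step 1, I at step 2, H at step 4); 5 moves as required.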